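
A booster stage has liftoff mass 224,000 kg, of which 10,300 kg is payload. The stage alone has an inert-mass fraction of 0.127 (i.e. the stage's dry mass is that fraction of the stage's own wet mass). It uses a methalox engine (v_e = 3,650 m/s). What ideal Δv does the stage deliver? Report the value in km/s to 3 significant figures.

Stage wet mass = m₀ − payload = 224,000 − 10,300 = 213,700 kg.
Stage dry mass = ε × stage wet mass = 0.127 × 213,700 = 27,139.9 kg.
Burnout mass m_f = stage dry + payload = 27,139.9 + 10,300 = 37,439.9 kg.
Using Δv = v_e ln(m₀/m_f): Δv = v_e · ln(224,000/37,439.9) = 3650.0 × ln(5.983) = 3650.0 × 1.7889 ≈ 6530 m/s.

Δv ≈ 6.53 km/s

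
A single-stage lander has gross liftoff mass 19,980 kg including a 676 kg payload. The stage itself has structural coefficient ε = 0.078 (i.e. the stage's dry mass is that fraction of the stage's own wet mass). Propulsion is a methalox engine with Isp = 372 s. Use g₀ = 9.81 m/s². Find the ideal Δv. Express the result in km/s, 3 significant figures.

Stage wet mass = m₀ − payload = 19,980 − 676 = 19,304 kg.
Stage dry mass = ε × stage wet mass = 0.078 × 19,304 = 1,505.71 kg.
Burnout mass m_f = stage dry + payload = 1,505.71 + 676 = 2,181.71 kg.
v_e = Isp · g₀ = 372 × 9.81 = 3649.3 m/s.
By the Tsiolkovsky rocket equation, Δv = v_e · ln(19,980/2,181.71) = 3649.3 × ln(9.158) = 3649.3 × 2.2146 ≈ 8082 m/s.

Δv ≈ 8.08 km/s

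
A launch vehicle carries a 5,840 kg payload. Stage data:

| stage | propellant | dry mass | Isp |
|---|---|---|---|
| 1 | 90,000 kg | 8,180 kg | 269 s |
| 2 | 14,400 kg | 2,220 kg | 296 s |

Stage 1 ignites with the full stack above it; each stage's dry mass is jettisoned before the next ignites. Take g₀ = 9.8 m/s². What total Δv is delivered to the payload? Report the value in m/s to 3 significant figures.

Δv ≈ 6590 m/s

Ignition mass of stage 1 = 90,000+8,180 + 14,400+2,220 + 5,840 = 120,640 kg.
Stage 1: m₀ = 120,640 kg, m_f = 120,640 − 90,000 = 30,640 kg; Δv = 269×9.8×ln(3.937) = 2636.2×1.3705 ≈ 3613 m/s.
Stage 2: m₀ = 22,460 kg, m_f = 22,460 − 14,400 = 8,060 kg; Δv = 296×9.8×ln(2.787) = 2900.8×1.0248 ≈ 2973 m/s.
Total Δv = 3613 + 2973 = 6586 m/s.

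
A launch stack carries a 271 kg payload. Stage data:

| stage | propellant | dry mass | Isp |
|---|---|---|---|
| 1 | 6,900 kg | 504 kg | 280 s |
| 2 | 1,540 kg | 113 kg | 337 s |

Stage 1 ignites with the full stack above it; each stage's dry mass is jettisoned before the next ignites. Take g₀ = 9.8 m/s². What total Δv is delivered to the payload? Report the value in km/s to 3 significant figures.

Ignition mass of stage 1 = 6,900+504 + 1,540+113 + 271 = 9,328 kg.
Stage 1: m₀ = 9,328 kg, m_f = 9,328 − 6,900 = 2,428 kg; Δv = 280×9.8×ln(3.842) = 2744.0×1.3460 ≈ 3693 m/s.
Stage 2: m₀ = 1,924 kg, m_f = 1,924 − 1,540 = 384 kg; Δv = 337×9.8×ln(5.01) = 3302.6×1.6115 ≈ 5322 m/s.
Total Δv = 3693 + 5322 = 9015 m/s.

Δv ≈ 9.02 km/s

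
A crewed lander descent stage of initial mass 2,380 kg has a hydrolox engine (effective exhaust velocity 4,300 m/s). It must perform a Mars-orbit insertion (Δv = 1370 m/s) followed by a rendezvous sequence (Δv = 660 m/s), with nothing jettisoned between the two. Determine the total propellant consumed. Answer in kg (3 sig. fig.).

total propellant consumed ≈ 896 kg

After the first burn: m = 2380 × exp(−1370/4300.0) = 2380 × 0.72716 = 1,730.64 kg.
After the second burn: m = 1,730.64 × exp(−660/4300.0) = 1,730.64 × 0.85771 = 1,484.39 kg.
Total propellant = m₀ − m_final = 2380 − 1,484.39 = 895.61 kg.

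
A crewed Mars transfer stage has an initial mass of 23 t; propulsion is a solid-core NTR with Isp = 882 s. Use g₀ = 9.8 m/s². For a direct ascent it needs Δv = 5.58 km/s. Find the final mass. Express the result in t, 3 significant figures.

final mass ≈ 12.1 t

v_e = Isp · g₀ = 882 × 9.8 = 8643.6 m/s.
m₀/m_f = exp(Δv / v_e) = exp(5580 / 8643.6) = exp(0.6456) = 1.9071.
m_f = m₀ / 1.9071 = 23 / 1.9071 = 12.0602 t.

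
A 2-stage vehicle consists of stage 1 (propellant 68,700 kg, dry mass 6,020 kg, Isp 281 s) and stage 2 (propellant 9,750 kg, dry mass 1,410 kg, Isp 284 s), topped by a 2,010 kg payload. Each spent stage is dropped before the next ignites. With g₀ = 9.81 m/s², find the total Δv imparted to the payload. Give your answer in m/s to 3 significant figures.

Ignition mass of stage 1 = 68,700+6,020 + 9,750+1,410 + 2,010 = 87,890 kg.
Stage 1: m₀ = 87,890 kg, m_f = 87,890 − 68,700 = 19,190 kg; Δv = 281×9.81×ln(4.58) = 2756.6×1.5217 ≈ 4195 m/s.
Stage 2: m₀ = 13,170 kg, m_f = 13,170 − 9,750 = 3,420 kg; Δv = 284×9.81×ln(3.851) = 2786.0×1.3483 ≈ 3756 m/s.
Total Δv = 4195 + 3756 = 7951 m/s.

Δv ≈ 7950 m/s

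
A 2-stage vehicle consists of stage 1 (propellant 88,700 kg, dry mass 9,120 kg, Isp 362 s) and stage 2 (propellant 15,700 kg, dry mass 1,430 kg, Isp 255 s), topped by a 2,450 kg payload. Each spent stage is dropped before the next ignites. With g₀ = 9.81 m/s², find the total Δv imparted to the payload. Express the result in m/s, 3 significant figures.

Δv ≈ 9050 m/s

Ignition mass of stage 1 = 88,700+9,120 + 15,700+1,430 + 2,450 = 117,400 kg.
Stage 1: m₀ = 117,400 kg, m_f = 117,400 − 88,700 = 28,700 kg; Δv = 362×9.81×ln(4.091) = 3551.2×1.4087 ≈ 5003 m/s.
Stage 2: m₀ = 19,580 kg, m_f = 19,580 − 15,700 = 3,880 kg; Δv = 255×9.81×ln(5.046) = 2501.6×1.6187 ≈ 4049 m/s.
Total Δv = 5003 + 4049 = 9052 m/s.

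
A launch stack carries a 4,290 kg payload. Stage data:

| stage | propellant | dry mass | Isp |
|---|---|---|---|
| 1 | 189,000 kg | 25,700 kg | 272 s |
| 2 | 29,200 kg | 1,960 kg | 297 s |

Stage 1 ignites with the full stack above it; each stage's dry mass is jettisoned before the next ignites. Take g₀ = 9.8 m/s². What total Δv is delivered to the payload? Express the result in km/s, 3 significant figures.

Δv ≈ 8.81 km/s

Ignition mass of stage 1 = 189,000+25,700 + 29,200+1,960 + 4,290 = 250,150 kg.
Stage 1: m₀ = 250,150 kg, m_f = 250,150 − 189,000 = 61,150 kg; Δv = 272×9.8×ln(4.091) = 2665.6×1.4087 ≈ 3755 m/s.
Stage 2: m₀ = 35,450 kg, m_f = 35,450 − 29,200 = 6,250 kg; Δv = 297×9.8×ln(5.672) = 2910.6×1.7355 ≈ 5051 m/s.
Total Δv = 3755 + 5051 = 8806 m/s.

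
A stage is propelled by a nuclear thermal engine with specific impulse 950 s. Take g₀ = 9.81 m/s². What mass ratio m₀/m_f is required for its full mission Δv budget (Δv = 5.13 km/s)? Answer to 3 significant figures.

mass ratio ≈ 1.73

v_e = Isp · g₀ = 950 × 9.81 = 9319.5 m/s.
By the Tsiolkovsky rocket equation, m₀/m_f = exp(Δv / v_e) = exp(5130 / 9319.5) = exp(0.5505) = 1.7340.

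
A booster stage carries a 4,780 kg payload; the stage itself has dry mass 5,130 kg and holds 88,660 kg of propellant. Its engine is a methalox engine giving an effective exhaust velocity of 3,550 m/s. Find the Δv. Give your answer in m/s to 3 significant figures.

Δv ≈ 8160 m/s

m₀ = payload + dry + propellant = 4,780 + 5,130 + 88,660 = 98,570 kg.
m_f = payload + dry = 4,780 + 5,130 = 9,910 kg.
Using Δv = v_e ln(m₀/m_f): Δv = v_e · ln(m₀/m_f) = 3550.0 × ln(9.947) = 3550.0 × 2.2972 ≈ 8155.1 m/s.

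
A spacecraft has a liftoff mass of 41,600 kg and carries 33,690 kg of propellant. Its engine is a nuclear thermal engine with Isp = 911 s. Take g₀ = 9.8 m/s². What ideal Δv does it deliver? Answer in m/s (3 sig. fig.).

Δv ≈ 14800 m/s

v_e = Isp · g₀ = 911 × 9.8 = 8927.8 m/s.
m_f = m₀ − m_prop = 41,600 − 33,690 = 7,910 kg.
From the ideal rocket equation, Δv = v_e · ln(m₀/m_f) = 8927.8 × ln(5.259) = 8927.8 × 1.6600 ≈ 14819.9 m/s.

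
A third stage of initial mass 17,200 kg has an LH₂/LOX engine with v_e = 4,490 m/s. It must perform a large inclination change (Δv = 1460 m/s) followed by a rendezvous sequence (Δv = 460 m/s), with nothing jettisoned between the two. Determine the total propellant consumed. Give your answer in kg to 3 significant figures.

After the first burn: m = 17200 × exp(−1460/4490.0) = 17200 × 0.72241 = 12,425.5 kg.
After the second burn: m = 12,425.5 × exp(−460/4490.0) = 12,425.5 × 0.90262 = 11,215.5 kg.
Total propellant = m₀ − m_final = 17200 − 11,215.5 = 5,984.5 kg.

total propellant consumed ≈ 5980 kg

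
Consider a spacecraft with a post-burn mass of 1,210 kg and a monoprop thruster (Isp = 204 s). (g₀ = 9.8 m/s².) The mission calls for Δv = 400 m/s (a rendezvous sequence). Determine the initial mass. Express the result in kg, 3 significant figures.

v_e = Isp · g₀ = 204 × 9.8 = 1999.2 m/s.
m₀/m_f = exp(Δv / v_e) = exp(400 / 1999.2) = exp(0.2001) = 1.2215.
m₀ = m_f × 1.2215 = 1,210 × 1.2215 = 1,478.02 kg.

initial mass ≈ 1480 kg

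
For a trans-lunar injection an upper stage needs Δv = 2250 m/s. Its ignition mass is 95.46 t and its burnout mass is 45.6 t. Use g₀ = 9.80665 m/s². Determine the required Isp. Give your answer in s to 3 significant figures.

Isp ≈ 311 s

ln(m₀/m_f) = ln(95460/45600) = ln(2.093) = 0.7388.
From the ideal rocket equation, v_e = Δv / ln(m₀/m_f) = 2250 / 0.7388 = 3045.5 m/s.
Isp = v_e / g₀ = 3045.5 / 9.80665 = 310.6 s.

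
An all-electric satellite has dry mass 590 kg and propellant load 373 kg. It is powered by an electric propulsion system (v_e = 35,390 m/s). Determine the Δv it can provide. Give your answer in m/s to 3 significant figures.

m₀ = m_dry + m_prop = 590 + 373 = 963 kg.
From the ideal rocket equation, Δv = v_e · ln(m₀/m_f) = 35390.0 × ln(1.632) = 35390.0 × 0.4899 ≈ 17338.7 m/s.

Δv ≈ 17300 m/s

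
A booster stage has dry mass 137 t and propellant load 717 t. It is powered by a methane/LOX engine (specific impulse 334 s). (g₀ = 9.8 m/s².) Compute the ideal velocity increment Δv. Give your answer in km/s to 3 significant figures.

v_e = Isp · g₀ = 334 × 9.8 = 3273.2 m/s.
m₀ = m_dry + m_prop = 137 + 717 = 854 t.
By the Tsiolkovsky rocket equation, Δv = v_e · ln(m₀/m_f) = 3273.2 × ln(6.234) = 3273.2 × 1.8300 ≈ 5989.8 m/s.

Δv ≈ 5.99 km/s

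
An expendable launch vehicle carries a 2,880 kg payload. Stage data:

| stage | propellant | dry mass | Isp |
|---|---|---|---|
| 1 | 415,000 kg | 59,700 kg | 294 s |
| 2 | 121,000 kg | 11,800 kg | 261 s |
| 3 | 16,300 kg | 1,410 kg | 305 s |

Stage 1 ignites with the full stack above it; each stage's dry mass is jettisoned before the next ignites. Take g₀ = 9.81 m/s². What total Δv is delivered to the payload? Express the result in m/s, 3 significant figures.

Δv ≈ 11800 m/s

Ignition mass of stage 1 = 415,000+59,700 + 121,000+11,800 + 16,300+1,410 + 2,880 = 628,090 kg.
Stage 1: m₀ = 628,090 kg, m_f = 628,090 − 415,000 = 213,090 kg; Δv = 294×9.81×ln(2.948) = 2884.1×1.0810 ≈ 3118 m/s.
Stage 2: m₀ = 153,390 kg, m_f = 153,390 − 121,000 = 32,390 kg; Δv = 261×9.81×ln(4.736) = 2560.4×1.5551 ≈ 3982 m/s.
Stage 3: m₀ = 20,590 kg, m_f = 20,590 − 16,300 = 4,290 kg; Δv = 305×9.81×ln(4.8) = 2992.1×1.5685 ≈ 4693 m/s.
Total Δv = 3118 + 3982 + 4693 = 11793 m/s.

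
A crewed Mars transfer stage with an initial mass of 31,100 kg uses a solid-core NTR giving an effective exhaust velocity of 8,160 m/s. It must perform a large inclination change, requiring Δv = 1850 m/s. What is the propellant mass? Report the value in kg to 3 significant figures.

Rocket equation: m₀/m_f = exp(Δv / v_e) = exp(1850 / 8160.0) = exp(0.2267) = 1.2545.
m_f = 31,100 / 1.2545 = 24,790.8 kg, so propellant = m₀ − m_f = 31,100 − 24,790.8 = 6,309.2 kg.

propellant mass ≈ 6310 kg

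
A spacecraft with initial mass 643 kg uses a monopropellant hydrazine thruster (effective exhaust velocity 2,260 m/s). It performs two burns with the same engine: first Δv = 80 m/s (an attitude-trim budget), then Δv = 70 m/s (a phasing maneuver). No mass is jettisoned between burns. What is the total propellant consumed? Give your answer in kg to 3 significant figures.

total propellant consumed ≈ 41.3 kg

After the first burn: m = 643 × exp(−80/2260.0) = 643 × 0.96522 = 620.636 kg.
After the second burn: m = 620.636 × exp(−70/2260.0) = 620.636 × 0.96950 = 601.707 kg.
Total propellant = m₀ − m_final = 643 − 601.707 = 41.293 kg.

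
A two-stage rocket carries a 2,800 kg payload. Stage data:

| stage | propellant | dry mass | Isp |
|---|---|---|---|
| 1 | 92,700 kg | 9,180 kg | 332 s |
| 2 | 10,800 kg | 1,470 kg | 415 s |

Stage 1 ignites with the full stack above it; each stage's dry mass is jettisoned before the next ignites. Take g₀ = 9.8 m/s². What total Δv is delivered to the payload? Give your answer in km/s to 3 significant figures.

Ignition mass of stage 1 = 92,700+9,180 + 10,800+1,470 + 2,800 = 116,950 kg.
Stage 1: m₀ = 116,950 kg, m_f = 116,950 − 92,700 = 24,250 kg; Δv = 332×9.8×ln(4.823) = 3253.6×1.5733 ≈ 5119 m/s.
Stage 2: m₀ = 15,070 kg, m_f = 15,070 − 10,800 = 4,270 kg; Δv = 415×9.8×ln(3.529) = 4067.0×1.2611 ≈ 5129 m/s.
Total Δv = 5119 + 5129 = 10248 m/s.

Δv ≈ 10.2 km/s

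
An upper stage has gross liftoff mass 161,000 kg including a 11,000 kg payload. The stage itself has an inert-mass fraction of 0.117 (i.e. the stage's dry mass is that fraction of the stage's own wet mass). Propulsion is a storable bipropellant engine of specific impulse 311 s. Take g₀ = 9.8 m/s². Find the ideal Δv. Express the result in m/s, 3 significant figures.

Δv ≈ 5270 m/s

Stage wet mass = m₀ − payload = 161,000 − 11,000 = 150,000 kg.
Stage dry mass = ε × stage wet mass = 0.117 × 150,000 = 17,550 kg.
Burnout mass m_f = stage dry + payload = 17,550 + 11,000 = 28,550 kg.
v_e = Isp · g₀ = 311 × 9.8 = 3047.8 m/s.
Rocket equation: Δv = v_e · ln(161,000/28,550) = 3047.8 × ln(5.639) = 3047.8 × 1.7297 ≈ 5272 m/s.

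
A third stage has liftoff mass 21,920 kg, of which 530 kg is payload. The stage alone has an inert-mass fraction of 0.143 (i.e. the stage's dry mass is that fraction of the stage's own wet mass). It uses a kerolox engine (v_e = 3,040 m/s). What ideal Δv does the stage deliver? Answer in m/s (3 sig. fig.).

Δv ≈ 5500 m/s

Stage wet mass = m₀ − payload = 21,920 − 530 = 21,390 kg.
Stage dry mass = ε × stage wet mass = 0.143 × 21,390 = 3,058.77 kg.
Burnout mass m_f = stage dry + payload = 3,058.77 + 530 = 3,588.77 kg.
Rocket equation: Δv = v_e · ln(21,920/3,588.77) = 3040.0 × ln(6.108) = 3040.0 × 1.8096 ≈ 5501 m/s.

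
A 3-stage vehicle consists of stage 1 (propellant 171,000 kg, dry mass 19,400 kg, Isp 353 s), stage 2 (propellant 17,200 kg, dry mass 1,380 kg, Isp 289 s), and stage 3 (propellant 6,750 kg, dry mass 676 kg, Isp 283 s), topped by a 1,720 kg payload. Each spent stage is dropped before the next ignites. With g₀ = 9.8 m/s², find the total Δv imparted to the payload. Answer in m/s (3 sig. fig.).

Δv ≈ 11800 m/s

Ignition mass of stage 1 = 171,000+19,400 + 17,200+1,380 + 6,750+676 + 1,720 = 218,126 kg.
Stage 1: m₀ = 218,126 kg, m_f = 218,126 − 171,000 = 47,126 kg; Δv = 353×9.8×ln(4.629) = 3459.4×1.5322 ≈ 5301 m/s.
Stage 2: m₀ = 27,726 kg, m_f = 27,726 − 17,200 = 10,526 kg; Δv = 289×9.8×ln(2.634) = 2832.2×0.9685 ≈ 2743 m/s.
Stage 3: m₀ = 9,146 kg, m_f = 9,146 − 6,750 = 2,396 kg; Δv = 283×9.8×ln(3.817) = 2773.4×1.3395 ≈ 3715 m/s.
Total Δv = 5301 + 2743 + 3715 = 11759 m/s.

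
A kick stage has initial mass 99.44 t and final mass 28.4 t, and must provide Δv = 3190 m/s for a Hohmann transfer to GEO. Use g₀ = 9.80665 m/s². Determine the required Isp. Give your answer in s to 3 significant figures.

Isp ≈ 260 s

ln(m₀/m_f) = ln(99440/28400) = ln(3.501) = 1.2532.
Using Δv = v_e ln(m₀/m_f): v_e = Δv / ln(m₀/m_f) = 3190 / 1.2532 = 2545.6 m/s.
Isp = v_e / g₀ = 2545.6 / 9.80665 = 259.6 s.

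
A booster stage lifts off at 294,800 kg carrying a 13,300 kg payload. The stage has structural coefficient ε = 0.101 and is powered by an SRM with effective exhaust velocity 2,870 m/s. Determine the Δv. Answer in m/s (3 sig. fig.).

Δv ≈ 5610 m/s

Stage wet mass = m₀ − payload = 294,800 − 13,300 = 281,500 kg.
Stage dry mass = ε × stage wet mass = 0.101 × 281,500 = 28,431.5 kg.
Burnout mass m_f = stage dry + payload = 28,431.5 + 13,300 = 41,731.5 kg.
Δv = v_e · ln(294,800/41,731.5) = 2870.0 × ln(7.064) = 2870.0 × 1.9550 ≈ 5611 m/s.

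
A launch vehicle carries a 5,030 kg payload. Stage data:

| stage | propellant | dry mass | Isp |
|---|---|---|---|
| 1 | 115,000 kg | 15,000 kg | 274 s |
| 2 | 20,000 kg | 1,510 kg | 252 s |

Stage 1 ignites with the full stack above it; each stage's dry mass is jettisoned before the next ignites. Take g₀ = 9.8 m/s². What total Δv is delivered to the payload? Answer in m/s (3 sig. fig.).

Ignition mass of stage 1 = 115,000+15,000 + 20,000+1,510 + 5,030 = 156,540 kg.
Stage 1: m₀ = 156,540 kg, m_f = 156,540 − 115,000 = 41,540 kg; Δv = 274×9.8×ln(3.768) = 2685.2×1.3267 ≈ 3562 m/s.
Stage 2: m₀ = 26,540 kg, m_f = 26,540 − 20,000 = 6,540 kg; Δv = 252×9.8×ln(4.058) = 2469.6×1.4007 ≈ 3459 m/s.
Total Δv = 3562 + 3459 = 7021 m/s.

Δv ≈ 7020 m/s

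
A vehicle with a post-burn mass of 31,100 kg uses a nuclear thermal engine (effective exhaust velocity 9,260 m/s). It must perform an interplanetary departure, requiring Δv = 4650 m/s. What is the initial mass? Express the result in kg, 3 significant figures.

m₀/m_f = exp(Δv / v_e) = exp(4650 / 9260.0) = exp(0.5022) = 1.6523.
m₀ = m_f × 1.6523 = 31,100 × 1.6523 = 51,386.5 kg.

initial mass ≈ 51400 kg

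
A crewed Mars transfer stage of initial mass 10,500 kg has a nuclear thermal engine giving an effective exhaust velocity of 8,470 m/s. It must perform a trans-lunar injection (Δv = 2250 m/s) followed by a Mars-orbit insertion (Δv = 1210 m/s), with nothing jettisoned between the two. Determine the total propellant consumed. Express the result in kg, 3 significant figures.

After the first burn: m = 10500 × exp(−2250/8470.0) = 10500 × 0.76671 = 8,050.46 kg.
After the second burn: m = 8,050.46 × exp(−1210/8470.0) = 8,050.46 × 0.86688 = 6,978.78 kg.
Total propellant = m₀ − m_final = 10500 − 6,978.78 = 3,521.22 kg.

total propellant consumed ≈ 3520 kg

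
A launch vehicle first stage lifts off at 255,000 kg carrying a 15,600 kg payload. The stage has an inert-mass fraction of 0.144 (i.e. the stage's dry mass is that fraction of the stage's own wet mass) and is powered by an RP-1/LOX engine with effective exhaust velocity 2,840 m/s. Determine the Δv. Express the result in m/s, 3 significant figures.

Δv ≈ 4620 m/s

Stage wet mass = m₀ − payload = 255,000 − 15,600 = 239,400 kg.
Stage dry mass = ε × stage wet mass = 0.144 × 239,400 = 34,473.6 kg.
Burnout mass m_f = stage dry + payload = 34,473.6 + 15,600 = 50,073.6 kg.
Δv = v_e · ln(255,000/50,073.6) = 2840.0 × ln(5.093) = 2840.0 × 1.6278 ≈ 4623 m/s.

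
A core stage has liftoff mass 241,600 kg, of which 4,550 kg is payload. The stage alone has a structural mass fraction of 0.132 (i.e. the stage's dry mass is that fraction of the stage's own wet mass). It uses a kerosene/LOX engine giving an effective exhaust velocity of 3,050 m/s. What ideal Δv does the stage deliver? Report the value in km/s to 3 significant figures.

Stage wet mass = m₀ − payload = 241,600 − 4,550 = 237,050 kg.
Stage dry mass = ε × stage wet mass = 0.132 × 237,050 = 31,290.6 kg.
Burnout mass m_f = stage dry + payload = 31,290.6 + 4,550 = 35,840.6 kg.
Rocket equation: Δv = v_e · ln(241,600/35,840.6) = 3050.0 × ln(6.741) = 3050.0 × 1.9082 ≈ 5820 m/s.

Δv ≈ 5.82 km/s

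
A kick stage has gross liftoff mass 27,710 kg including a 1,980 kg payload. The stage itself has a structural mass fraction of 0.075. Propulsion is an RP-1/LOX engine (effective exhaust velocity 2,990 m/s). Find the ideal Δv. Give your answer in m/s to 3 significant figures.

Stage wet mass = m₀ − payload = 27,710 − 1,980 = 25,730 kg.
Stage dry mass = ε × stage wet mass = 0.075 × 25,730 = 1,929.75 kg.
Burnout mass m_f = stage dry + payload = 1,929.75 + 1,980 = 3,909.75 kg.
Δv = v_e · ln(27,710/3,909.75) = 2990.0 × ln(7.087) = 2990.0 × 1.9583 ≈ 5855 m/s.

Δv ≈ 5860 m/s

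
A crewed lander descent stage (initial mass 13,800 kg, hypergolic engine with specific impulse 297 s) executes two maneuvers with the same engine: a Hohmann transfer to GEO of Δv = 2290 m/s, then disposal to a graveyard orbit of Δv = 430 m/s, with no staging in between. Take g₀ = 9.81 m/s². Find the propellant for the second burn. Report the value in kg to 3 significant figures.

propellant for the second burn ≈ 863 kg

v_e = Isp · g₀ = 297 × 9.81 = 2913.6 m/s.
After the first burn: m = 13800 × exp(−2290/2913.6) = 13800 × 0.45567 = 6,288.25 kg.
After the second burn: m = 6,288.25 × exp(−430/2913.6) = 6,288.25 × 0.86279 = 5,425.44 kg.
Second-burn propellant = 6,288.25 − 5,425.44 = 862.81 kg.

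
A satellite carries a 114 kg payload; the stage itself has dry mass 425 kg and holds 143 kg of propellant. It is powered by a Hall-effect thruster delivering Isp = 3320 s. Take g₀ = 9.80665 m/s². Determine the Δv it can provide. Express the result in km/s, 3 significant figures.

Δv ≈ 7.66 km/s

v_e = Isp · g₀ = 3320 × 9.80665 = 32558.1 m/s.
m₀ = payload + dry + propellant = 114 + 425 + 143 = 682 kg.
m_f = payload + dry = 114 + 425 = 539 kg.
Rocket equation: Δv = v_e · ln(m₀/m_f) = 32558.1 × ln(1.265) = 32558.1 × 0.2353 ≈ 7661.4 m/s.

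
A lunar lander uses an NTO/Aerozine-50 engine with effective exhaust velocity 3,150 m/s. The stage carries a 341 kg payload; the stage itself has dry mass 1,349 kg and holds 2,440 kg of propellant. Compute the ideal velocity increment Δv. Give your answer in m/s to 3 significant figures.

Δv ≈ 2810 m/s

m₀ = payload + dry + propellant = 341 + 1,349 + 2,440 = 4,130 kg.
m_f = payload + dry = 341 + 1,349 = 1,690 kg.
Using Δv = v_e ln(m₀/m_f): Δv = v_e · ln(m₀/m_f) = 3150.0 × ln(2.444) = 3150.0 × 0.8935 ≈ 2814.7 m/s.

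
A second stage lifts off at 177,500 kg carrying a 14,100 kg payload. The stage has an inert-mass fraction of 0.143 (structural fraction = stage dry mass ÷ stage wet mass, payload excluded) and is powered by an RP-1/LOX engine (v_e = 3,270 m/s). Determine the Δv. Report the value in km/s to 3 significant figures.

Δv ≈ 5.09 km/s

Stage wet mass = m₀ − payload = 177,500 − 14,100 = 163,400 kg.
Stage dry mass = ε × stage wet mass = 0.143 × 163,400 = 23,366.2 kg.
Burnout mass m_f = stage dry + payload = 23,366.2 + 14,100 = 37,466.2 kg.
Δv = v_e · ln(177,500/37,466.2) = 3270.0 × ln(4.738) = 3270.0 × 1.5555 ≈ 5087 m/s.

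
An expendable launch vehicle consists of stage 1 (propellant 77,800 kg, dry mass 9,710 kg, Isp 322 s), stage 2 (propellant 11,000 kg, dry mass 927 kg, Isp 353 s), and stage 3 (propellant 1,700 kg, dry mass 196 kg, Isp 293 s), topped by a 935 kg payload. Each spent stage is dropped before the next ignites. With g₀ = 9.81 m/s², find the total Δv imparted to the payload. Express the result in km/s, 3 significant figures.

Δv ≈ 11.9 km/s

Ignition mass of stage 1 = 77,800+9,710 + 11,000+927 + 1,700+196 + 935 = 102,268 kg.
Stage 1: m₀ = 102,268 kg, m_f = 102,268 − 77,800 = 24,468 kg; Δv = 322×9.81×ln(4.18) = 3158.8×1.4302 ≈ 4518 m/s.
Stage 2: m₀ = 14,758 kg, m_f = 14,758 − 11,000 = 3,758 kg; Δv = 353×9.81×ln(3.927) = 3462.9×1.3679 ≈ 4737 m/s.
Stage 3: m₀ = 2,831 kg, m_f = 2,831 − 1,700 = 1,131 kg; Δv = 293×9.81×ln(2.503) = 2874.3×0.9175 ≈ 2637 m/s.
Total Δv = 4518 + 4737 + 2637 = 11892 m/s.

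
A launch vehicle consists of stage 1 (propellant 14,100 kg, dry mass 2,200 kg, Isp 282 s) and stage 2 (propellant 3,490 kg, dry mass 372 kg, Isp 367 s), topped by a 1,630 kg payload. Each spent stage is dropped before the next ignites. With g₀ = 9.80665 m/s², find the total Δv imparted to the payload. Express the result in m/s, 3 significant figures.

Ignition mass of stage 1 = 14,100+2,200 + 3,490+372 + 1,630 = 21,792 kg.
Stage 1: m₀ = 21,792 kg, m_f = 21,792 − 14,100 = 7,692 kg; Δv = 282×9.80665×ln(2.833) = 2765.5×1.0414 ≈ 2880 m/s.
Stage 2: m₀ = 5,492 kg, m_f = 5,492 − 3,490 = 2,002 kg; Δv = 367×9.80665×ln(2.743) = 3599.0×1.0091 ≈ 3632 m/s.
Total Δv = 2880 + 3632 = 6512 m/s.

Δv ≈ 6510 m/s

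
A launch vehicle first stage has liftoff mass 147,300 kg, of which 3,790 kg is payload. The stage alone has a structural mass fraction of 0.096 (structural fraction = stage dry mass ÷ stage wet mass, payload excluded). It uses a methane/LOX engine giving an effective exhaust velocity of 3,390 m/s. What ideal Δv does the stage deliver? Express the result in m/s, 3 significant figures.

Stage wet mass = m₀ − payload = 147,300 − 3,790 = 143,510 kg.
Stage dry mass = ε × stage wet mass = 0.096 × 143,510 = 13,777 kg.
Burnout mass m_f = stage dry + payload = 13,777 + 3,790 = 17,567 kg.
From the ideal rocket equation, Δv = v_e · ln(147,300/17,567) = 3390.0 × ln(8.385) = 3390.0 × 2.1264 ≈ 7209 m/s.

Δv ≈ 7210 m/s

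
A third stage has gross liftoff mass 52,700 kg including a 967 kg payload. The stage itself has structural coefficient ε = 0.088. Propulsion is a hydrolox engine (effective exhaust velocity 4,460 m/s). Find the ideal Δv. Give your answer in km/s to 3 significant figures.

Δv ≈ 10.1 km/s

Stage wet mass = m₀ − payload = 52,700 − 967 = 51,733 kg.
Stage dry mass = ε × stage wet mass = 0.088 × 51,733 = 4,552.5 kg.
Burnout mass m_f = stage dry + payload = 4,552.5 + 967 = 5,519.5 kg.
Δv = v_e · ln(52,700/5,519.5) = 4460.0 × ln(9.548) = 4460.0 × 2.2563 ≈ 10063 m/s.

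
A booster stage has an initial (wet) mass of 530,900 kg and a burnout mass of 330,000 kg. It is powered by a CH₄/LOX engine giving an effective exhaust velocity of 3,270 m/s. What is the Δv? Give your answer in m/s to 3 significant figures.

Δv = v_e · ln(m₀/m_f) = 3270.0 × ln(1.609) = 3270.0 × 0.4755 ≈ 1554.8 m/s.

Δv ≈ 1550 m/s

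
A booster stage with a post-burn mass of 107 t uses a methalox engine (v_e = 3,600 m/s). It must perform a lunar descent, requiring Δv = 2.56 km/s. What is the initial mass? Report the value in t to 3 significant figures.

Using Δv = v_e ln(m₀/m_f): m₀/m_f = exp(Δv / v_e) = exp(2560 / 3600.0) = exp(0.7111) = 2.0363.
m₀ = m_f × 2.0363 = 107 × 2.0363 = 217.884 t.

initial mass ≈ 218 t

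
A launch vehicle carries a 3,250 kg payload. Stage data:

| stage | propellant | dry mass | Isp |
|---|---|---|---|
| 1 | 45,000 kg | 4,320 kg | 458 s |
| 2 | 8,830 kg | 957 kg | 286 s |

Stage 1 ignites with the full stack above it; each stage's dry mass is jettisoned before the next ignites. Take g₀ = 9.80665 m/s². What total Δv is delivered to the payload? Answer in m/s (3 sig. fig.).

Δv ≈ 8920 m/s

Ignition mass of stage 1 = 45,000+4,320 + 8,830+957 + 3,250 = 62,357 kg.
Stage 1: m₀ = 62,357 kg, m_f = 62,357 − 45,000 = 17,357 kg; Δv = 458×9.80665×ln(3.593) = 4491.4×1.2789 ≈ 5744 m/s.
Stage 2: m₀ = 13,037 kg, m_f = 13,037 − 8,830 = 4,207 kg; Δv = 286×9.80665×ln(3.099) = 2804.7×1.1310 ≈ 3172 m/s.
Total Δv = 5744 + 3172 = 8916 m/s.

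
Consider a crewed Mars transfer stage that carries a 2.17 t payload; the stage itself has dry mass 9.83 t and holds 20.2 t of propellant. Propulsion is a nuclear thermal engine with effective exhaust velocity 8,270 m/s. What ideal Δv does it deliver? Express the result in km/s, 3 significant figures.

Δv ≈ 8.16 km/s

m₀ = payload + dry + propellant = 2.17 + 9.83 + 20.2 = 32.2 t.
m_f = payload + dry = 2.17 + 9.83 = 12 t.
Δv = v_e · ln(m₀/m_f) = 8270.0 × ln(2.683) = 8270.0 × 0.9871 ≈ 8163.0 m/s.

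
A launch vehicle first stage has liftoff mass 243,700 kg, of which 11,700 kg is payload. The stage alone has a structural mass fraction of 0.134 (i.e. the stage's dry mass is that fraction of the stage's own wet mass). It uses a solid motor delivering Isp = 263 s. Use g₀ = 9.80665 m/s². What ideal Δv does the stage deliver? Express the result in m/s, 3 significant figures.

Stage wet mass = m₀ − payload = 243,700 − 11,700 = 232,000 kg.
Stage dry mass = ε × stage wet mass = 0.134 × 232,000 = 31,088 kg.
Burnout mass m_f = stage dry + payload = 31,088 + 11,700 = 42,788 kg.
v_e = Isp · g₀ = 263 × 9.80665 = 2579.1 m/s.
Δv = v_e · ln(243,700/42,788) = 2579.1 × ln(5.696) = 2579.1 × 1.7397 ≈ 4487 m/s.

Δv ≈ 4490 m/s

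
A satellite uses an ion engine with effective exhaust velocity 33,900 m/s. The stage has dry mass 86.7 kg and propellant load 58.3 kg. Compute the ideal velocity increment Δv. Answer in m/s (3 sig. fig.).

Δv ≈ 17400 m/s

m₀ = m_dry + m_prop = 86.7 + 58.3 = 145 kg.
Δv = v_e · ln(m₀/m_f) = 33900.0 × ln(1.672) = 33900.0 × 0.5143 ≈ 17434.1 m/s.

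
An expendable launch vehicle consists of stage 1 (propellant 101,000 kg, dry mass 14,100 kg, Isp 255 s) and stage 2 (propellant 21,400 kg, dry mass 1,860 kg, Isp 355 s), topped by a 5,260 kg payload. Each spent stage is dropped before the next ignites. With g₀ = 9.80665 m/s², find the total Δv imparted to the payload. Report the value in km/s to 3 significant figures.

Δv ≈ 7.87 km/s

Ignition mass of stage 1 = 101,000+14,100 + 21,400+1,860 + 5,260 = 143,620 kg.
Stage 1: m₀ = 143,620 kg, m_f = 143,620 − 101,000 = 42,620 kg; Δv = 255×9.80665×ln(3.37) = 2500.7×1.2148 ≈ 3038 m/s.
Stage 2: m₀ = 28,520 kg, m_f = 28,520 − 21,400 = 7,120 kg; Δv = 355×9.80665×ln(4.006) = 3481.4×1.3877 ≈ 4831 m/s.
Total Δv = 3038 + 4831 = 7869 m/s.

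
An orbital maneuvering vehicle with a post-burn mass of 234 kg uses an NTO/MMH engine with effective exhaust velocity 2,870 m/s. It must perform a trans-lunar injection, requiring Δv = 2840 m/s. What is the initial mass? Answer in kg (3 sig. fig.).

Using Δv = v_e ln(m₀/m_f): m₀/m_f = exp(Δv / v_e) = exp(2840 / 2870.0) = exp(0.9895) = 2.6900.
m₀ = m_f × 2.6900 = 234 × 2.6900 = 629.46 kg.

initial mass ≈ 629 kg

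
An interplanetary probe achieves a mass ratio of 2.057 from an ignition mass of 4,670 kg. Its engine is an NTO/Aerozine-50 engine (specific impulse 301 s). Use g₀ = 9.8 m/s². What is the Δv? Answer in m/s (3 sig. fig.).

Δv ≈ 2130 m/s

v_e = Isp · g₀ = 301 × 9.8 = 2949.8 m/s.
Δv = v_e · ln(2.057) = 2949.8 × 0.7212 ≈ 2127.5 m/s.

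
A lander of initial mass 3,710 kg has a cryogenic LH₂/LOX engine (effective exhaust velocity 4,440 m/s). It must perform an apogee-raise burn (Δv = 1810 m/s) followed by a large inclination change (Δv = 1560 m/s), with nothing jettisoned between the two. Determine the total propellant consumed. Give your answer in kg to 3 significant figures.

After the first burn: m = 3710 × exp(−1810/4440.0) = 3710 × 0.66521 = 2,467.93 kg.
After the second burn: m = 2,467.93 × exp(−1560/4440.0) = 2,467.93 × 0.70374 = 1,736.78 kg.
Total propellant = m₀ − m_final = 3710 − 1,736.78 = 1,973.22 kg.

total propellant consumed ≈ 1970 kg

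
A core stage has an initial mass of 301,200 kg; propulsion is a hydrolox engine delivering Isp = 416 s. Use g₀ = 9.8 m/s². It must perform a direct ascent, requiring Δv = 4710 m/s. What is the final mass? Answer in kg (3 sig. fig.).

v_e = Isp · g₀ = 416 × 9.8 = 4076.8 m/s.
Using Δv = v_e ln(m₀/m_f): m₀/m_f = exp(Δv / v_e) = exp(4710 / 4076.8) = exp(1.1553) = 3.1750.
m_f = m₀ / 3.1750 = 301,200 / 3.1750 = 94,866.1 kg.

final mass ≈ 94900 kg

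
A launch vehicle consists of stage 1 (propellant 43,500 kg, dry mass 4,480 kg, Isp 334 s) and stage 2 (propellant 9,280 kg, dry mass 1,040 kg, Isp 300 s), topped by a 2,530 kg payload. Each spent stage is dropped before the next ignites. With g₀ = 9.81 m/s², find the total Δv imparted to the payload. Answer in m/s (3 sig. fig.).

Δv ≈ 7880 m/s

Ignition mass of stage 1 = 43,500+4,480 + 9,280+1,040 + 2,530 = 60,830 kg.
Stage 1: m₀ = 60,830 kg, m_f = 60,830 − 43,500 = 17,330 kg; Δv = 334×9.81×ln(3.51) = 3276.5×1.2556 ≈ 4114 m/s.
Stage 2: m₀ = 12,850 kg, m_f = 12,850 − 9,280 = 3,570 kg; Δv = 300×9.81×ln(3.599) = 2943.0×1.2808 ≈ 3769 m/s.
Total Δv = 4114 + 3769 = 7883 m/s.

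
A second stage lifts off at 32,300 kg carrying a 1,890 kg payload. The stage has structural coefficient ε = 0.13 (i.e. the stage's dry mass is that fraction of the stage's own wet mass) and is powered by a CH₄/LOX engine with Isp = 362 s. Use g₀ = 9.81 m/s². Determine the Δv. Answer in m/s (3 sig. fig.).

Δv ≈ 6070 m/s

Stage wet mass = m₀ − payload = 32,300 − 1,890 = 30,410 kg.
Stage dry mass = ε × stage wet mass = 0.13 × 30,410 = 3,953.3 kg.
Burnout mass m_f = stage dry + payload = 3,953.3 + 1,890 = 5,843.3 kg.
v_e = Isp · g₀ = 362 × 9.81 = 3551.2 m/s.
Using Δv = v_e ln(m₀/m_f): Δv = v_e · ln(32,300/5,843.3) = 3551.2 × ln(5.528) = 3551.2 × 1.7098 ≈ 6072 m/s.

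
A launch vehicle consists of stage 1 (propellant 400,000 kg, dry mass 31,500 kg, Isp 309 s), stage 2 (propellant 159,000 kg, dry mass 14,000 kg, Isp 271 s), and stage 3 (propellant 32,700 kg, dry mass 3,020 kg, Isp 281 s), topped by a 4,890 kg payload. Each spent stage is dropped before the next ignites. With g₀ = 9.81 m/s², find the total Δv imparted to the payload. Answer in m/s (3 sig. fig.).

Δv ≈ 11100 m/s

Ignition mass of stage 1 = 400,000+31,500 + 159,000+14,000 + 32,700+3,020 + 4,890 = 645,110 kg.
Stage 1: m₀ = 645,110 kg, m_f = 645,110 − 400,000 = 245,110 kg; Δv = 309×9.81×ln(2.632) = 3031.3×0.9677 ≈ 2933 m/s.
Stage 2: m₀ = 213,610 kg, m_f = 213,610 − 159,000 = 54,610 kg; Δv = 271×9.81×ln(3.912) = 2658.5×1.3639 ≈ 3626 m/s.
Stage 3: m₀ = 40,610 kg, m_f = 40,610 − 32,700 = 7,910 kg; Δv = 281×9.81×ln(5.134) = 2756.6×1.6359 ≈ 4510 m/s.
Total Δv = 2933 + 3626 + 4510 = 11069 m/s.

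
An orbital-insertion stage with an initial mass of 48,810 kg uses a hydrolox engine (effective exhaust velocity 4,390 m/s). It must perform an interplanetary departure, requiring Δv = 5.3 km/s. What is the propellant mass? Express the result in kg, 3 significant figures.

propellant mass ≈ 34200 kg

m₀/m_f = exp(Δv / v_e) = exp(5300 / 4390.0) = exp(1.2073) = 3.3444.
m_f = 48,810 / 3.3444 = 14,594.5 kg, so propellant = m₀ − m_f = 48,810 − 14,594.5 = 34,215.5 kg.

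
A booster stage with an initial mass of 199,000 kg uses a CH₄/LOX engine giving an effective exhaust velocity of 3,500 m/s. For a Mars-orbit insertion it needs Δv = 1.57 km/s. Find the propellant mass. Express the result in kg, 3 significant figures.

From the ideal rocket equation, m₀/m_f = exp(Δv / v_e) = exp(1570 / 3500.0) = exp(0.4486) = 1.5661.
m_f = 199,000 / 1.5661 = 127,067 kg, so propellant = m₀ − m_f = 199,000 − 127,067 = 71,933 kg.

propellant mass ≈ 71900 kg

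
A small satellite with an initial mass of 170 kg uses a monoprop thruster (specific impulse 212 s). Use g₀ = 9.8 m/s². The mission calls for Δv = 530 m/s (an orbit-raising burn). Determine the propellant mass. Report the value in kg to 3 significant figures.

propellant mass ≈ 38.3 kg

v_e = Isp · g₀ = 212 × 9.8 = 2077.6 m/s.
m₀/m_f = exp(Δv / v_e) = exp(530 / 2077.6) = exp(0.2551) = 1.2906.
m_f = 170 / 1.2906 = 131.722 kg, so propellant = m₀ − m_f = 170 − 131.722 = 38.278 kg.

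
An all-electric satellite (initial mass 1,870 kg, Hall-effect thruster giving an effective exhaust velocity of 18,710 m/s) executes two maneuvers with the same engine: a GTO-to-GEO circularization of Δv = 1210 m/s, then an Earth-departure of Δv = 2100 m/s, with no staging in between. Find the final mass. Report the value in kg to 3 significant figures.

After the first burn: m = 1870 × exp(−1210/18710.0) = 1870 × 0.93738 = 1,752.9 kg.
After the second burn: m = 1,752.9 × exp(−2100/18710.0) = 1,752.9 × 0.89383 = 1,566.79 kg.

final mass ≈ 1570 kg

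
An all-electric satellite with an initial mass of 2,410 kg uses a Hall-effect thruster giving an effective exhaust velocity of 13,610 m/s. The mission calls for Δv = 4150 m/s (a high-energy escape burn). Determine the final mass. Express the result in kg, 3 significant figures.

final mass ≈ 1780 kg

From the ideal rocket equation, m₀/m_f = exp(Δv / v_e) = exp(4150 / 13610.0) = exp(0.3049) = 1.3565.
m_f = m₀ / 1.3565 = 2,410 / 1.3565 = 1,776.63 kg.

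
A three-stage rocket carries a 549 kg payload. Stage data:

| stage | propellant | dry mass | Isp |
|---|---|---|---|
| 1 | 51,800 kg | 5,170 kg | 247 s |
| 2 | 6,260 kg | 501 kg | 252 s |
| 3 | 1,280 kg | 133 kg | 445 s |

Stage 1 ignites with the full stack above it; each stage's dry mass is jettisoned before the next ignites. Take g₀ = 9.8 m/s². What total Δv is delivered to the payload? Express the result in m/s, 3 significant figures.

Ignition mass of stage 1 = 51,800+5,170 + 6,260+501 + 1,280+133 + 549 = 65,693 kg.
Stage 1: m₀ = 65,693 kg, m_f = 65,693 − 51,800 = 13,893 kg; Δv = 247×9.8×ln(4.728) = 2420.6×1.5536 ≈ 3761 m/s.
Stage 2: m₀ = 8,723 kg, m_f = 8,723 − 6,260 = 2,463 kg; Δv = 252×9.8×ln(3.542) = 2469.6×1.2646 ≈ 3123 m/s.
Stage 3: m₀ = 1,962 kg, m_f = 1,962 − 1,280 = 682 kg; Δv = 445×9.8×ln(2.877) = 4361.0×1.0567 ≈ 4608 m/s.
Total Δv = 3761 + 3123 + 4608 = 11492 m/s.

Δv ≈ 11500 m/s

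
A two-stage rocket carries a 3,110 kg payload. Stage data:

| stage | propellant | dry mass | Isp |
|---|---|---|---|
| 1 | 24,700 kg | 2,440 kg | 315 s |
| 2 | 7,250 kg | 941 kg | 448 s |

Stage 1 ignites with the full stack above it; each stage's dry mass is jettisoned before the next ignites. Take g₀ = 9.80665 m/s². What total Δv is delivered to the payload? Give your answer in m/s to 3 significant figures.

Ignition mass of stage 1 = 24,700+2,440 + 7,250+941 + 3,110 = 38,441 kg.
Stage 1: m₀ = 38,441 kg, m_f = 38,441 − 24,700 = 13,741 kg; Δv = 315×9.80665×ln(2.798) = 3089.1×1.0287 ≈ 3178 m/s.
Stage 2: m₀ = 11,301 kg, m_f = 11,301 − 7,250 = 4,051 kg; Δv = 448×9.80665×ln(2.79) = 4393.4×1.0259 ≈ 4507 m/s.
Total Δv = 3178 + 4507 = 7685 m/s.

Δv ≈ 7690 m/s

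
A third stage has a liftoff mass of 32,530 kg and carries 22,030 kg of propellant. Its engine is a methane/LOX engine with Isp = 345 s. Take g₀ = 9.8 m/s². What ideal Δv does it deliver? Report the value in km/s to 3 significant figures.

Δv ≈ 3.82 km/s

v_e = Isp · g₀ = 345 × 9.8 = 3381.0 m/s.
m_f = m₀ − m_prop = 32,530 − 22,030 = 10,500 kg.
Using Δv = v_e ln(m₀/m_f): Δv = v_e · ln(m₀/m_f) = 3381.0 × ln(3.098) = 3381.0 × 1.1308 ≈ 3823.2 m/s.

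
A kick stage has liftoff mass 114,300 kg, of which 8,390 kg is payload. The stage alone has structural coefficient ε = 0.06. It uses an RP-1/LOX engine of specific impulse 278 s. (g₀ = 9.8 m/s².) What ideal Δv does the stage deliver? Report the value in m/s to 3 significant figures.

Δv ≈ 5580 m/s

Stage wet mass = m₀ − payload = 114,300 − 8,390 = 105,910 kg.
Stage dry mass = ε × stage wet mass = 0.06 × 105,910 = 6,354.6 kg.
Burnout mass m_f = stage dry + payload = 6,354.6 + 8,390 = 14,744.6 kg.
v_e = Isp · g₀ = 278 × 9.8 = 2724.4 m/s.
From the ideal rocket equation, Δv = v_e · ln(114,300/14,744.6) = 2724.4 × ln(7.752) = 2724.4 × 2.0479 ≈ 5579 m/s.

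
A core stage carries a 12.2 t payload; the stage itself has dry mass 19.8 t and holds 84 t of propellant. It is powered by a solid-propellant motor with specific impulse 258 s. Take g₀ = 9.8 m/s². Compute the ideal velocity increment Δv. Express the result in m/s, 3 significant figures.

v_e = Isp · g₀ = 258 × 9.8 = 2528.4 m/s.
m₀ = payload + dry + propellant = 12.2 + 19.8 + 84 = 116 t.
m_f = payload + dry = 12.2 + 19.8 = 32 t.
Δv = v_e · ln(m₀/m_f) = 2528.4 × ln(3.625) = 2528.4 × 1.2879 ≈ 3256.2 m/s.

Δv ≈ 3260 m/s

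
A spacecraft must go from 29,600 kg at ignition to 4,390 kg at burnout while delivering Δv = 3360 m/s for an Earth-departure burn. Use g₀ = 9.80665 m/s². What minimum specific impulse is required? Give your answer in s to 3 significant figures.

ln(m₀/m_f) = ln(29600/4390) = ln(6.743) = 1.9084.
By the Tsiolkovsky rocket equation, v_e = Δv / ln(m₀/m_f) = 3360 / 1.9084 = 1760.6 m/s.
Isp = v_e / g₀ = 1760.6 / 9.80665 = 179.5 s.

Isp ≈ 180 s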